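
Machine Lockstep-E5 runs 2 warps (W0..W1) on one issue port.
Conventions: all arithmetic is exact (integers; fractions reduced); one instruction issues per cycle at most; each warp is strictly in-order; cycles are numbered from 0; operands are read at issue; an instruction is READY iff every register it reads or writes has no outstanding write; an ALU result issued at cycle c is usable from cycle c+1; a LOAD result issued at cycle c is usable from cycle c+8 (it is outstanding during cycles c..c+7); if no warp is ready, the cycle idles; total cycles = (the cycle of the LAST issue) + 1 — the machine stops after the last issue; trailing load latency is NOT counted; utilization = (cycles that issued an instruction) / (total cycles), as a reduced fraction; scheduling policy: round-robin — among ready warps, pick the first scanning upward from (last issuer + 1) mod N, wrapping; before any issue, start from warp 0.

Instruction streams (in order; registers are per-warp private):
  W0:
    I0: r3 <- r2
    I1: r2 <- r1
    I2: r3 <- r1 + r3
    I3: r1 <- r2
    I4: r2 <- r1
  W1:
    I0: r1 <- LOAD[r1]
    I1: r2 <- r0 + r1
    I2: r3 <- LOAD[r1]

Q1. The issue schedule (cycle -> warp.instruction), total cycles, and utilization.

cycle 0: W0.I0
cycle 1: W1.I0
cycle 2: W0.I1
cycle 3: W0.I2
cycle 4: W0.I3
cycle 5: W0.I4
cycle 6: idle
cycle 7: idle
cycle 8: idle
cycle 9: W1.I1
cycle 10: W1.I2

Answer: 11 cycles, utilization 8/11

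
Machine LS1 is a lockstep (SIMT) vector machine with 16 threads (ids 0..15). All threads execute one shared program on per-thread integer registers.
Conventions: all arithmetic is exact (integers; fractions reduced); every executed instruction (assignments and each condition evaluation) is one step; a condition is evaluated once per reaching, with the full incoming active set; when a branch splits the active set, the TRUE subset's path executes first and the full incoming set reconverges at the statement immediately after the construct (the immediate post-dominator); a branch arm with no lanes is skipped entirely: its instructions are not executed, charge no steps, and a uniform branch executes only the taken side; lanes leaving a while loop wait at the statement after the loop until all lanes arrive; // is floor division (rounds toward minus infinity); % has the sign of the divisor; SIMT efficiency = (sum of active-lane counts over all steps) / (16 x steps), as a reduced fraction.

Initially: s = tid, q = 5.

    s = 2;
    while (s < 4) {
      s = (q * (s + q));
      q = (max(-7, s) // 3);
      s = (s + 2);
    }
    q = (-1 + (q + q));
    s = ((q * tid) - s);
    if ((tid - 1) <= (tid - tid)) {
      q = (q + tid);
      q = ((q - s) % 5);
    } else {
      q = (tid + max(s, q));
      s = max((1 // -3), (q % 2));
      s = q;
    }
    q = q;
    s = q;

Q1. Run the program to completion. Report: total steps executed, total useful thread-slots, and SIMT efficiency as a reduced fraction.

Answer: 16 steps, 222 useful, 111/128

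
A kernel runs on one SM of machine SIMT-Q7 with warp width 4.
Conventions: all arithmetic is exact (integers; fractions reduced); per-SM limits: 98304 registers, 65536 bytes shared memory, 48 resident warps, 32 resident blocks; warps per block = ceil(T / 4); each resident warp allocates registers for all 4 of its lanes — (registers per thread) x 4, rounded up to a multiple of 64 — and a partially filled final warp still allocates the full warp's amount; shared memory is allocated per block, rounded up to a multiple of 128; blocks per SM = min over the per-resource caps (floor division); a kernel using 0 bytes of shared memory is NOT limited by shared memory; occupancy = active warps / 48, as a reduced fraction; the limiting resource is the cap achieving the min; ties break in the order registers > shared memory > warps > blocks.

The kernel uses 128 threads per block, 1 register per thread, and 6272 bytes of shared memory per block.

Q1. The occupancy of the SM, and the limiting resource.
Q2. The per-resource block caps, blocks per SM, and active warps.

Answer: occupancy 2/3, limited by warps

registers: 48 blocks
shared memory: 10 blocks
warps: 1 block
blocks: 32 blocks

Answer: 1 block, 32 active warps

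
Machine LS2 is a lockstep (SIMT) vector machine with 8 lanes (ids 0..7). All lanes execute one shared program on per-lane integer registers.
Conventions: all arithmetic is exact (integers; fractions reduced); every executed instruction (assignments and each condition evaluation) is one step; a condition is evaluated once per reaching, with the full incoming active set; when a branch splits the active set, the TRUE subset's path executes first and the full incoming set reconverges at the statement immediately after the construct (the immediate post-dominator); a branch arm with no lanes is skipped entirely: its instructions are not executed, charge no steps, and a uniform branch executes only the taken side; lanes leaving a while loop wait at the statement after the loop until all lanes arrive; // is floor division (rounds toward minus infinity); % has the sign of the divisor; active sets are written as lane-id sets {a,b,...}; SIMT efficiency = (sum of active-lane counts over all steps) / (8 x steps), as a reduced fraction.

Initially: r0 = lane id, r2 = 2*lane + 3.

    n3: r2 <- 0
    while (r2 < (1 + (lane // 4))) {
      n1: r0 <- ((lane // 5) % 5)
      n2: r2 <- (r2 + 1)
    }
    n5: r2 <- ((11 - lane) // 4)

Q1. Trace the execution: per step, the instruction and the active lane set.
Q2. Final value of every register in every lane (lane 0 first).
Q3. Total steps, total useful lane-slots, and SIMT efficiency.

step 0: r2 <- 0                      {0,1,2,3,4,5,6,7}
step 1: eval (r2 < (1 + (lane // 4))) {0,1,2,3,4,5,6,7}
step 2: r0 <- ((lane // 5) % 5)      {0,1,2,3,4,5,6,7}
step 3: r2 <- (r2 + 1)               {0,1,2,3,4,5,6,7}
step 4: eval (r2 < (1 + (lane // 4))) {0,1,2,3,4,5,6,7}
step 5: r0 <- ((lane // 5) % 5)      {4,5,6,7}
step 6: r2 <- (r2 + 1)               {4,5,6,7}
step 7: eval (r2 < (1 + (lane // 4))) {4,5,6,7}
step 8: r2 <- ((11 - lane) // 4)     {0,1,2,3,4,5,6,7}

Answer: 9 steps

r0: 0,0,0,0,0,1,1,1
r2: 2,2,2,2,1,1,1,1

steps = 9; useful = 60; efficiency = 60/72 = 5/6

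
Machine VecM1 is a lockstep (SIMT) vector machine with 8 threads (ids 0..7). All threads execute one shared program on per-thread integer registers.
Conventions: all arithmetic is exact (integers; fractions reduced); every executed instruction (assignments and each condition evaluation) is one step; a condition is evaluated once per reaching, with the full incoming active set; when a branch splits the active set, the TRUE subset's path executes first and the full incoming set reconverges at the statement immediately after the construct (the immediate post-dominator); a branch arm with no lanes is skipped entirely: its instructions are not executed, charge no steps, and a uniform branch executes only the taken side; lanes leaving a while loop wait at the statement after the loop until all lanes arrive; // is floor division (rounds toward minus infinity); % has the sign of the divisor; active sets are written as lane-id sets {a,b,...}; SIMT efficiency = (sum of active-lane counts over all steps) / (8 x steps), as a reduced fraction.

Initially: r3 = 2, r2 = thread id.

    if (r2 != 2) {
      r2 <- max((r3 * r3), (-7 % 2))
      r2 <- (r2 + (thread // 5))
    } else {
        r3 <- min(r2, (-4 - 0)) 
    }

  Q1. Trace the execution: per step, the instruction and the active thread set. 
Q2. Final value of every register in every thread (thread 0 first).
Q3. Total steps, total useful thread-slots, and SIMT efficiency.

step 0: eval (r2 != 2)               {0,1,2,3,4,5,6,7}
step 1: r2 <- max((r3 * r3), (-7 % 2)) {0,1,3,4,5,6,7}
step 2: r2 <- (r2 + (thread // 5))   {0,1,3,4,5,6,7}
step 3: r3 <- min(r2, (-4 - 0))      {2}

Answer: 4 steps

r3: 2,2,-4,2,2,2,2,2
r2: 4,4,2,4,4,5,5,5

steps = 4; useful = 23; efficiency = 23/32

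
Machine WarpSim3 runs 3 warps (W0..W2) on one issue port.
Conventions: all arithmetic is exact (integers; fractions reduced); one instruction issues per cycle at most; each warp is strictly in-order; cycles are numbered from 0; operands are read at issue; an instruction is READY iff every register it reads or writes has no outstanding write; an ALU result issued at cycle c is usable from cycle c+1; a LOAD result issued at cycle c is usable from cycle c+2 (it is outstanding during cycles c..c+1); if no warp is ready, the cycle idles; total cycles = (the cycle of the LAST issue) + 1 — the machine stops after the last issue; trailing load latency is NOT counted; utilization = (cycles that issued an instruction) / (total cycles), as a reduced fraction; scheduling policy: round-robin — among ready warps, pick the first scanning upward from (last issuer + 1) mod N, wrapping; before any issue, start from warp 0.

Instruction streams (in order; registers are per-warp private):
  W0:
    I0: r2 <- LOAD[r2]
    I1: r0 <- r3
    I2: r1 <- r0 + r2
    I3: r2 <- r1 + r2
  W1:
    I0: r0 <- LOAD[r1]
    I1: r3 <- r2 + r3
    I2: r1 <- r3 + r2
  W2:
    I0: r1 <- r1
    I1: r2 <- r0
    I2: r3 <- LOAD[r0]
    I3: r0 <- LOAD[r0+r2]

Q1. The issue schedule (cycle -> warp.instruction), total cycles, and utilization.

cycle 0: W0.I0
cycle 1: W1.I0
cycle 2: W2.I0
cycle 3: W0.I1
cycle 4: W1.I1
cycle 5: W2.I1
cycle 6: W0.I2
cycle 7: W1.I2
cycle 8: W2.I2
cycle 9: W0.I3
cycle 10: W2.I3

Answer: 11 cycles, utilization 1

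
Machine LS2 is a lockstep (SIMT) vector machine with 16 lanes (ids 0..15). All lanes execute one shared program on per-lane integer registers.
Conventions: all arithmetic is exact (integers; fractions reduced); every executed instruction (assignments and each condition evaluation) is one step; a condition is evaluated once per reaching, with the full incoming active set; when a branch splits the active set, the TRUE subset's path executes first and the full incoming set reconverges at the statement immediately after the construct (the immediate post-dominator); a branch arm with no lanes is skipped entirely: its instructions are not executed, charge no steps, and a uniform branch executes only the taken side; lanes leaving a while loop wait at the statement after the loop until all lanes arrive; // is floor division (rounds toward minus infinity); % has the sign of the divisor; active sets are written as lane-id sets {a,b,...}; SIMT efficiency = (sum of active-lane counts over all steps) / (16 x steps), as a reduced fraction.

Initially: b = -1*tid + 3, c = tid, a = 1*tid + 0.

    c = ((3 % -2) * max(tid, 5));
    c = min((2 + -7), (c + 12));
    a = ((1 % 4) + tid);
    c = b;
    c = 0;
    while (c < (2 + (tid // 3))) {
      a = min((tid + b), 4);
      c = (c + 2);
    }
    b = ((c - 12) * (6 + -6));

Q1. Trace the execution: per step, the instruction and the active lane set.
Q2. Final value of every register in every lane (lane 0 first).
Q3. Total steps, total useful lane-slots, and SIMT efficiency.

step 0: c <- ((3 % -2) * max(tid, 5)) {0,1,2,3,4,5,6,7,8,9,10,11,12,13,14,15}
step 1: c <- min((2 + -7), (c + 12)) {0,1,2,3,4,5,6,7,8,9,10,11,12,13,14,15}
step 2: a <- ((1 % 4) + tid)         {0,1,2,3,4,5,6,7,8,9,10,11,12,13,14,15}
step 3: c <- b                       {0,1,2,3,4,5,6,7,8,9,10,11,12,13,14,15}
step 4: c <- 0                       {0,1,2,3,4,5,6,7,8,9,10,11,12,13,14,15}
step 5: eval (c < (2 + (tid // 3)))  {0,1,2,3,4,5,6,7,8,9,10,11,12,13,14,15}
step 6: a <- min((tid + b), 4)       {0,1,2,3,4,5,6,7,8,9,10,11,12,13,14,15}
step 7: c <- (c + 2)                 {0,1,2,3,4,5,6,7,8,9,10,11,12,13,14,15}
step 8: eval (c < (2 + (tid // 3)))  {0,1,2,3,4,5,6,7,8,9,10,11,12,13,14,15}
step 9: a <- min((tid + b), 4)       {3,4,5,6,7,8,9,10,11,12,13,14,15}
step 10: c <- (c + 2)                 {3,4,5,6,7,8,9,10,11,12,13,14,15}
step 11: eval (c < (2 + (tid // 3)))  {3,4,5,6,7,8,9,10,11,12,13,14,15}
step 12: a <- min((tid + b), 4)       {9,10,11,12,13,14,15}
step 13: c <- (c + 2)                 {9,10,11,12,13,14,15}
step 14: eval (c < (2 + (tid // 3)))  {9,10,11,12,13,14,15}
step 15: a <- min((tid + b), 4)       {15}
step 16: c <- (c + 2)                 {15}
step 17: eval (c < (2 + (tid // 3)))  {15}
step 18: b <- ((c - 12) * (6 + -6))   {0,1,2,3,4,5,6,7,8,9,10,11,12,13,14,15}

Answer: 19 steps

b: 0,0,0,0,0,0,0,0,0,0,0,0,0,0,0,0
c: 2,2,2,4,4,4,4,4,4,6,6,6,6,6,6,8
a: 3,3,3,3,3,3,3,3,3,3,3,3,3,3,3,3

steps = 19; useful = 223; efficiency = 223/304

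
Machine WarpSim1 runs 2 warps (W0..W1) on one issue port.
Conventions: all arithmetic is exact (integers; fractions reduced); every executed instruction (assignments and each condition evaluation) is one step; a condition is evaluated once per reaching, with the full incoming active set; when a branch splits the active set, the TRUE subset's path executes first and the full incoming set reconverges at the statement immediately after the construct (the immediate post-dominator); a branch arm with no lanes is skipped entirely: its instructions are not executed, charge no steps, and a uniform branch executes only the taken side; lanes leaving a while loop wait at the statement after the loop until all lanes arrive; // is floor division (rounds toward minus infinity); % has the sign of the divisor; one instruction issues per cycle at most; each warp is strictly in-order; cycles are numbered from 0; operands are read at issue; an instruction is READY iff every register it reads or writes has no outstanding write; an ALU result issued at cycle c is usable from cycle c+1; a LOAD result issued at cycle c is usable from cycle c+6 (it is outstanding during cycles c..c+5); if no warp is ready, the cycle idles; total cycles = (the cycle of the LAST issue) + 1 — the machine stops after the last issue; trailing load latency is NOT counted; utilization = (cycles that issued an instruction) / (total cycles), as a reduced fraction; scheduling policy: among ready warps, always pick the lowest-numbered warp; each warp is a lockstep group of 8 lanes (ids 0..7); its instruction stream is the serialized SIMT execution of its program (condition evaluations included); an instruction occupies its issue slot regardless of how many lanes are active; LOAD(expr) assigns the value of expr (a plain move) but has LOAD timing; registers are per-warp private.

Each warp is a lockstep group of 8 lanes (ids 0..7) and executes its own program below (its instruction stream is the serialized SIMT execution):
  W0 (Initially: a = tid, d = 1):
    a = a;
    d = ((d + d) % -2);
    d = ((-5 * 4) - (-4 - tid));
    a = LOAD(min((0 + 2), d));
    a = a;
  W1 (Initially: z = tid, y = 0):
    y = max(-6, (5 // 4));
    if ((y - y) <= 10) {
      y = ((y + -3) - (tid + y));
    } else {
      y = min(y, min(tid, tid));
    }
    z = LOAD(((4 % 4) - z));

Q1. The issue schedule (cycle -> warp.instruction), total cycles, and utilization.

cycle 0: W0.I0
cycle 1: W0.I1
cycle 2: W0.I2
cycle 3: W0.I3
cycle 4: W1.I0
cycle 5: W1.I1
cycle 6: W1.I2
cycle 7: W1.I3
cycle 8: idle
cycle 9: W0.I4

Answer: 10 cycles, utilization 9/10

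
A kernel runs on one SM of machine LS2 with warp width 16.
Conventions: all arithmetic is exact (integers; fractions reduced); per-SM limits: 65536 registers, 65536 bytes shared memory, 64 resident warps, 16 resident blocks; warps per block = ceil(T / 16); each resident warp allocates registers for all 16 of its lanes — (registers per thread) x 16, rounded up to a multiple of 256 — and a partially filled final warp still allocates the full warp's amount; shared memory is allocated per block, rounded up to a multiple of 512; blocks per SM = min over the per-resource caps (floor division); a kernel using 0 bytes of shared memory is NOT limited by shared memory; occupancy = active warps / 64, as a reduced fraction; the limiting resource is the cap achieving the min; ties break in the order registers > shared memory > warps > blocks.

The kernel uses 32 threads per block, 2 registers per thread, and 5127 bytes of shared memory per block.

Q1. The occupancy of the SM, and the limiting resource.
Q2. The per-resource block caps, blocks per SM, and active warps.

Answer: occupancy 11/32, limited by shared memory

registers: 128 blocks
shared memory: 11 blocks
warps: 32 blocks
blocks: 16 blocks

Answer: 11 blocks, 22 active warps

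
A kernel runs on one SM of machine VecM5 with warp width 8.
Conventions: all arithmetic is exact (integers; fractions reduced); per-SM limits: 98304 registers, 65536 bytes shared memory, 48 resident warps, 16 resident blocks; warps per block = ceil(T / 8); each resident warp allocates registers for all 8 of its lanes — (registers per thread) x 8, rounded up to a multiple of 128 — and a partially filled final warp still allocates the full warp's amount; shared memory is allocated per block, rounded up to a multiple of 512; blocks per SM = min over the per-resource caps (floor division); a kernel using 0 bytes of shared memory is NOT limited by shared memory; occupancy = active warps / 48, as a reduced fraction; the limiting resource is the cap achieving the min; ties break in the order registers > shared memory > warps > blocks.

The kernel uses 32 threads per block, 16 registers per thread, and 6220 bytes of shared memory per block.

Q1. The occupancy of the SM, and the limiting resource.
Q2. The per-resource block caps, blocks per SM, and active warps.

Answer: occupancy 3/4, limited by shared memory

registers: 192 blocks
shared memory: 9 blocks
warps: 12 blocks
blocks: 16 blocks

Answer: 9 blocks, 36 active warps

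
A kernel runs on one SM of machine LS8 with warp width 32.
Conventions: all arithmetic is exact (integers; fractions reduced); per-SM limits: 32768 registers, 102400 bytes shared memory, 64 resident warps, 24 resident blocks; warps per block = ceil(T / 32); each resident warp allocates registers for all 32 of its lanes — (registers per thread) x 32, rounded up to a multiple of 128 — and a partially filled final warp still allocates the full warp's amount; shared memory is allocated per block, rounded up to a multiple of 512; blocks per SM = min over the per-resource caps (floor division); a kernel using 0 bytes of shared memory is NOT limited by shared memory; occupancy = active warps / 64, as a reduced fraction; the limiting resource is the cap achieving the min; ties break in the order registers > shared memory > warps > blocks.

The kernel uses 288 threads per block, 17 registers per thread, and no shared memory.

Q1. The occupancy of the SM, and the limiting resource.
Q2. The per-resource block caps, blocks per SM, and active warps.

Answer: occupancy 45/64, limited by registers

registers: 5 blocks
shared memory: no limit (kernel uses none)
warps: 7 blocks
blocks: 24 blocks

Answer: 5 blocks, 45 active warps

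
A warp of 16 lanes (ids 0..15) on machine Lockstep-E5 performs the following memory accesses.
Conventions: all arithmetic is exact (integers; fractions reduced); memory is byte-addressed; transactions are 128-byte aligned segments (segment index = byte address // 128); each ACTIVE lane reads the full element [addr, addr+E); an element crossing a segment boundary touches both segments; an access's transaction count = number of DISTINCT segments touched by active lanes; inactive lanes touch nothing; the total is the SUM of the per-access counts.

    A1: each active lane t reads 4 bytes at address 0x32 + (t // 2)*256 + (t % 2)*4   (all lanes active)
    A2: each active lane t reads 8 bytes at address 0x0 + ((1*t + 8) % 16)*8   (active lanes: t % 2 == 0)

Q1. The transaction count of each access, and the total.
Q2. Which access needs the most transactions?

A1: 8 transactions
A2: 1 transaction

Answer: 8,1; total 9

Answer: A1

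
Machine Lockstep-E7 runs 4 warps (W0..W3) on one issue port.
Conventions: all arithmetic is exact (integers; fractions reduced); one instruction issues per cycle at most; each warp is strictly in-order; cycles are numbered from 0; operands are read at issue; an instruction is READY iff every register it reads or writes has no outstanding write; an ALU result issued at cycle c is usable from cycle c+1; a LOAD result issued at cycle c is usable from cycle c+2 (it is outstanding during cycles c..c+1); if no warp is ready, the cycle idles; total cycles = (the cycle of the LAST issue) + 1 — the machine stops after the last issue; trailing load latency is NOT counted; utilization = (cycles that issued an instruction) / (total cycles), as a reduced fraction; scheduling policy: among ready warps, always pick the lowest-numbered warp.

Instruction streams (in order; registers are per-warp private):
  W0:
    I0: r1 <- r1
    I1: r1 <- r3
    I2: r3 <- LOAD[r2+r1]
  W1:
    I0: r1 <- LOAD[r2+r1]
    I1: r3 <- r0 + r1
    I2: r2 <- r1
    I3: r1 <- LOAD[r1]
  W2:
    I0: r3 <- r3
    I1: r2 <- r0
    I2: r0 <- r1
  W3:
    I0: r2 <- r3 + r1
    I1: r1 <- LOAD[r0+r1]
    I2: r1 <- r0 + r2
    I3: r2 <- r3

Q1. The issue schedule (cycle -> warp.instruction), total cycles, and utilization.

cycle 0: W0.I0
cycle 1: W0.I1
cycle 2: W0.I2
cycle 3: W1.I0
cycle 4: W2.I0
cycle 5: W1.I1
cycle 6: W1.I2
cycle 7: W1.I3
cycle 8: W2.I1
cycle 9: W2.I2
cycle 10: W3.I0
cycle 11: W3.I1
cycle 12: idle
cycle 13: W3.I2
cycle 14: W3.I3

Answer: 15 cycles, utilization 14/15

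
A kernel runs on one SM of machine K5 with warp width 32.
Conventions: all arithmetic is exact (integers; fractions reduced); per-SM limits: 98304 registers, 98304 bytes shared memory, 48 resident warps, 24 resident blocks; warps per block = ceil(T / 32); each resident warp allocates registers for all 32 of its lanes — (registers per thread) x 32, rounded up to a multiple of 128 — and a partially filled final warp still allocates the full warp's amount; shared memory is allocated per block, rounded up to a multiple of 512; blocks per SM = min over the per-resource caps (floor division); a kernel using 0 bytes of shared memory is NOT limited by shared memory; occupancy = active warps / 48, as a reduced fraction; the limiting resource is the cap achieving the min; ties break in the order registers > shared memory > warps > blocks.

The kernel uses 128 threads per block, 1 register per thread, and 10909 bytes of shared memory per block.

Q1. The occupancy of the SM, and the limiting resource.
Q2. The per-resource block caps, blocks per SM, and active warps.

Answer: occupancy 2/3, limited by shared memory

registers: 192 blocks
shared memory: 8 blocks
warps: 12 blocks
blocks: 24 blocks

Answer: 8 blocks, 32 active warps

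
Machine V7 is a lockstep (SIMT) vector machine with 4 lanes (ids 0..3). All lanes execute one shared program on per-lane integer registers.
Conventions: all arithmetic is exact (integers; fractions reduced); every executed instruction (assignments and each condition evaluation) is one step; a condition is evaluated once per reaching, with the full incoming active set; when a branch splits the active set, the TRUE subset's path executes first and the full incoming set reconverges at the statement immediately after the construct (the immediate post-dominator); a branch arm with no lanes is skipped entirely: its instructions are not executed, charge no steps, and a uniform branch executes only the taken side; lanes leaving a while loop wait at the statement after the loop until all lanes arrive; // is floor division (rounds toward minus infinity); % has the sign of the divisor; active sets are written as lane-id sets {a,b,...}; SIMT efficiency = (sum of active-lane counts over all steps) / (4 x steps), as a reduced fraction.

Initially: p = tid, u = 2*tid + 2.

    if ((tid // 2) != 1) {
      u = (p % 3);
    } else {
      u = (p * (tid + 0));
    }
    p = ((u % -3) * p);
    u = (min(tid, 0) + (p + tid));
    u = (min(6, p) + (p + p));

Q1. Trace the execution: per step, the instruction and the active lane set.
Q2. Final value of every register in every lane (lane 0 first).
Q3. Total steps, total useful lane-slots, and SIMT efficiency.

step 0: eval ((tid // 2) != 1)       {0,1,2,3}
step 1: u <- (p % 3)                 {0,1}
step 2: u <- (p * (tid + 0))         {2,3}
step 3: p <- ((u % -3) * p)          {0,1,2,3}
step 4: u <- (min(tid, 0) + (p + tid)) {0,1,2,3}
step 5: u <- (min(6, p) + (p + p))   {0,1,2,3}

Answer: 6 steps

p: 0,-2,-4,0
u: 0,-6,-12,0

steps = 6; useful = 20; efficiency = 20/24 = 5/6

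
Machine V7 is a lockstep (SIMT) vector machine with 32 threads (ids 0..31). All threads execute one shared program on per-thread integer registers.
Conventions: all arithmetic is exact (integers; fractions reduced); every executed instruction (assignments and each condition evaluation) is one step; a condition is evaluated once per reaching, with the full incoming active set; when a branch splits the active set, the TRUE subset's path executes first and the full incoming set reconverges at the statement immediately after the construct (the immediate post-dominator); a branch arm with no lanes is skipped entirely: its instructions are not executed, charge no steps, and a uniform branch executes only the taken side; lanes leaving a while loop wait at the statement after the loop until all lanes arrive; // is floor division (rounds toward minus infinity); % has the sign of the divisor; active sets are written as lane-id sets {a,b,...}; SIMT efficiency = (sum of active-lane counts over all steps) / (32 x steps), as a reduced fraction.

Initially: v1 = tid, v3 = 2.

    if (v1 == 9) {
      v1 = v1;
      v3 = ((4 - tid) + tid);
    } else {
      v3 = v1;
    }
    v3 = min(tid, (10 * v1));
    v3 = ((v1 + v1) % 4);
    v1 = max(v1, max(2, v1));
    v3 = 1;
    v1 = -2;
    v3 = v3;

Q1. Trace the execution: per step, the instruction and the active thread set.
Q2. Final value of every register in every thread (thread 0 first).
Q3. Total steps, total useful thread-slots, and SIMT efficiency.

step 0: eval (v1 == 9)               {0,1,2,3,4,5,6,7,8,9,10,11,12,13,14,15,16,17,18,19,20,21,22,23,24,25,26,27,28,29,30,31}
step 1: v1 <- v1                     {9}
step 2: v3 <- ((4 - tid) + tid)      {9}
step 3: v3 <- v1                     {0,1,2,3,4,5,6,7,8,10,11,12,13,14,15,16,17,18,19,20,21,22,23,24,25,26,27,28,29,30,31}
step 4: v3 <- min(tid, (10 * v1))    {0,1,2,3,4,5,6,7,8,9,10,11,12,13,14,15,16,17,18,19,20,21,22,23,24,25,26,27,28,29,30,31}
step 5: v3 <- ((v1 + v1) % 4)        {0,1,2,3,4,5,6,7,8,9,10,11,12,13,14,15,16,17,18,19,20,21,22,23,24,25,26,27,28,29,30,31}
step 6: v1 <- max(v1, max(2, v1))    {0,1,2,3,4,5,6,7,8,9,10,11,12,13,14,15,16,17,18,19,20,21,22,23,24,25,26,27,28,29,30,31}
step 7: v3 <- 1                      {0,1,2,3,4,5,6,7,8,9,10,11,12,13,14,15,16,17,18,19,20,21,22,23,24,25,26,27,28,29,30,31}
step 8: v1 <- -2                     {0,1,2,3,4,5,6,7,8,9,10,11,12,13,14,15,16,17,18,19,20,21,22,23,24,25,26,27,28,29,30,31}
step 9: v3 <- v3                     {0,1,2,3,4,5,6,7,8,9,10,11,12,13,14,15,16,17,18,19,20,21,22,23,24,25,26,27,28,29,30,31}

Answer: 10 steps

v1: -2,-2,-2,-2,-2,-2,-2,-2,-2,-2,-2,-2,-2,-2,-2,-2,-2,-2,-2,-2,-2,-2,-2,-2,-2,-2,-2,-2,-2,-2,-2,-2
v3: 1,1,1,1,1,1,1,1,1,1,1,1,1,1,1,1,1,1,1,1,1,1,1,1,1,1,1,1,1,1,1,1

steps = 10; useful = 257; efficiency = 257/320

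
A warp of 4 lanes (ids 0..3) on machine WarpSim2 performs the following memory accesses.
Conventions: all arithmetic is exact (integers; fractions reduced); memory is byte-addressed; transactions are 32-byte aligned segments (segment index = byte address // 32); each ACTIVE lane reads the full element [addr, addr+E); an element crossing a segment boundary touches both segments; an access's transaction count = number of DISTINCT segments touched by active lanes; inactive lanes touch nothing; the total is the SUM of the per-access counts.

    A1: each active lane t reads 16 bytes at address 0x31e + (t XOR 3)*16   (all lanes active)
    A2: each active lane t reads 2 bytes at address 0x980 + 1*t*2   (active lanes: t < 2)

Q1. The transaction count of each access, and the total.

A1: 3 transactions
A2: 1 transaction

Answer: 3,1; total 4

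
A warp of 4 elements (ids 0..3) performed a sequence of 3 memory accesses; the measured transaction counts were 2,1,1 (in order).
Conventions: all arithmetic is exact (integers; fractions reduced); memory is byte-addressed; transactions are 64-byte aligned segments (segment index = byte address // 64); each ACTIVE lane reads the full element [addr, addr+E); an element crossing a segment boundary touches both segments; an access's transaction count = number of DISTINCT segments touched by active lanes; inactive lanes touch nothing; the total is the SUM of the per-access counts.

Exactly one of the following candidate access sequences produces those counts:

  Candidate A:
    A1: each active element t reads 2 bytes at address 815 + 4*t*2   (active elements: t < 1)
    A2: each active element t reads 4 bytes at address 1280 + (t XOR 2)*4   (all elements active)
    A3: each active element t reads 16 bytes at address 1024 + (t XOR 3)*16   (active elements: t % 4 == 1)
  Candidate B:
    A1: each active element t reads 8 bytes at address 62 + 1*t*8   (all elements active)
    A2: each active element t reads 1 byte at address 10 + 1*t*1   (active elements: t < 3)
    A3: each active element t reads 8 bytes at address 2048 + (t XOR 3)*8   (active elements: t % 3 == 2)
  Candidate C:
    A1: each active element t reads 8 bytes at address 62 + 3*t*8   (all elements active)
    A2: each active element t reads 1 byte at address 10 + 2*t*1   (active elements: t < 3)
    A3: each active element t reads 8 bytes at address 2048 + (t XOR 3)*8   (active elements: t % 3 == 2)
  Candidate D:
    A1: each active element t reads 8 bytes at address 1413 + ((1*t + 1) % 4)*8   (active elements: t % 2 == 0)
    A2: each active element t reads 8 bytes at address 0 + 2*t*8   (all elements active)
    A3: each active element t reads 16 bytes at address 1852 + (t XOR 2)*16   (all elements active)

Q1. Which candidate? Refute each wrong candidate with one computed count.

A: A1 gives 1 transaction, not 2
C: A1 gives 3 transactions, not 2
D: A1 gives 1 transaction, not 2
B: all counts match (2,1,1)

Answer: B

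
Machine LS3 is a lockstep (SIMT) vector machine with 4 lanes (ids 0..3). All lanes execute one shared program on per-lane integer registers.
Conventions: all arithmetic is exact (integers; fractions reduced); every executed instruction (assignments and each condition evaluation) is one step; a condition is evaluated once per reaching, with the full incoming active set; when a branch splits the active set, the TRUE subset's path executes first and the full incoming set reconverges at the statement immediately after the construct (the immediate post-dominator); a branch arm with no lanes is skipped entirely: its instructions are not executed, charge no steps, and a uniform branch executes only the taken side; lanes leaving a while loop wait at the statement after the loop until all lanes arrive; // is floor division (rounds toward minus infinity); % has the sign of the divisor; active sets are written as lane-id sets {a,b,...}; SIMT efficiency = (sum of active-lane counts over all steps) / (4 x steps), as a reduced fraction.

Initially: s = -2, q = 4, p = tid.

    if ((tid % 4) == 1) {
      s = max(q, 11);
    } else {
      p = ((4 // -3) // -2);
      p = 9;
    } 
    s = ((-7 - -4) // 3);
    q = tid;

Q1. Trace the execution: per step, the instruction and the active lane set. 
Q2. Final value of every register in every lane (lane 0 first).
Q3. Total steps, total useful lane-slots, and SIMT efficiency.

step 0: eval ((tid % 4) == 1)        {0,1,2,3}
step 1: s <- max(q, 11)              {1}
step 2: p <- ((4 // -3) // -2)       {0,2,3}
step 3: p <- 9                       {0,2,3}
step 4: s <- ((-7 - -4) // 3)        {0,1,2,3}
step 5: q <- tid                     {0,1,2,3}

Answer: 6 steps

s: -1,-1,-1,-1
q: 0,1,2,3
p: 9,1,9,9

steps = 6; useful = 19; efficiency = 19/24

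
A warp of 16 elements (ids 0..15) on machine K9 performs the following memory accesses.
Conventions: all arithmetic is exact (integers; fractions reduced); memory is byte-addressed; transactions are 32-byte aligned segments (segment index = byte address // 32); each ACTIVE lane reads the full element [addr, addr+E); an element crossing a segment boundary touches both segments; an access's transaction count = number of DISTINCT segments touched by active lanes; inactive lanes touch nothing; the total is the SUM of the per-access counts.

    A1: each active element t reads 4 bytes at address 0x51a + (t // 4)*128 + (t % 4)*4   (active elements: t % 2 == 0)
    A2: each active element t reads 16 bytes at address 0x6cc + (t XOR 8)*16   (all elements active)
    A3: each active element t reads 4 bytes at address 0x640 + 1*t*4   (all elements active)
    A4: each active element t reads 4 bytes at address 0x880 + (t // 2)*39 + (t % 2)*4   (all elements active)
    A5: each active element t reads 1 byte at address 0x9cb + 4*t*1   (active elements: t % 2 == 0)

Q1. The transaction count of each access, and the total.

A1: 8 transactions
A2: 9 transactions
A3: 2 transactions
A4: 9 transactions
A5: 3 transactions

Answer: 8,9,2,9,3; total 31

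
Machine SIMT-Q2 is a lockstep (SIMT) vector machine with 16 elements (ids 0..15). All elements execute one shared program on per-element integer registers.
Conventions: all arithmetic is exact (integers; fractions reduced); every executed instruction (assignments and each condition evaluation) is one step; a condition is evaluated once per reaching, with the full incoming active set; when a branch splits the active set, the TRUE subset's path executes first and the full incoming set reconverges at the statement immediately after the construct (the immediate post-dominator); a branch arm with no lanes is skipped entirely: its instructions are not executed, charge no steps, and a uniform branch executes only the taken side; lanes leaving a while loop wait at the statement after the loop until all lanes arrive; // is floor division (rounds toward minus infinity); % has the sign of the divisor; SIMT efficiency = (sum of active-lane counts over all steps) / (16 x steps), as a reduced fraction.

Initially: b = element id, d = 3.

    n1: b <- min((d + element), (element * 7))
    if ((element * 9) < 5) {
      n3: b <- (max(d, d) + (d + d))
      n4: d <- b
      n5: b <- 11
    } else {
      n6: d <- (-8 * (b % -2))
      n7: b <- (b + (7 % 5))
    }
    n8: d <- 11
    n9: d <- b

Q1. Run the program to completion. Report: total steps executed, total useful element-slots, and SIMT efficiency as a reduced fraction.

Answer: 9 steps, 97 useful, 97/144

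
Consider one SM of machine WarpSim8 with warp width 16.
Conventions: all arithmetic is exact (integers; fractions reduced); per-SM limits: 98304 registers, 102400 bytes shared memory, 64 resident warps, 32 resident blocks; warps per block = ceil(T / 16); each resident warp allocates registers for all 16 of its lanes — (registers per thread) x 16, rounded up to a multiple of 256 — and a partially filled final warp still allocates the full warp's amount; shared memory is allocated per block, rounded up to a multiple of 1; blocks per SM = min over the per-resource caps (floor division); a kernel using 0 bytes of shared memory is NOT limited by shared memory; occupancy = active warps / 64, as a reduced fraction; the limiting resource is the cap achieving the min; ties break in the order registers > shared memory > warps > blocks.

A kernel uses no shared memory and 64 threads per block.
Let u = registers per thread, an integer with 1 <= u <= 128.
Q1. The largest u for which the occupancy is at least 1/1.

Answer: u = 96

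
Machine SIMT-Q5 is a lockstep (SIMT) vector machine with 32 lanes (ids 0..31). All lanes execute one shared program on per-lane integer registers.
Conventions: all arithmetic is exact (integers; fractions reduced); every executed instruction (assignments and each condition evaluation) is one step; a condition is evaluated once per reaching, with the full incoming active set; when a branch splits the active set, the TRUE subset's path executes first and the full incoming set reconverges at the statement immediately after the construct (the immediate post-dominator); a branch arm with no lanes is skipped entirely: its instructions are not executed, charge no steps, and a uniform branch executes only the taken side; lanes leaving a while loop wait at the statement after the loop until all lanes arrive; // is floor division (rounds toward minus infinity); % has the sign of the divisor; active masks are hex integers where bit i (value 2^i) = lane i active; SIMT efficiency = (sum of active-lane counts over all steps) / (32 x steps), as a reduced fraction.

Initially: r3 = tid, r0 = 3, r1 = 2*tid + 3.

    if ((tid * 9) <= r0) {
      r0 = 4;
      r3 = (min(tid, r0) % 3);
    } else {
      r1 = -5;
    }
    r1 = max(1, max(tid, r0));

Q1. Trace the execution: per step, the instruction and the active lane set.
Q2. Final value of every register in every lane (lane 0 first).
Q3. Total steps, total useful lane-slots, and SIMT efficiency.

step 0: eval ((tid * 9) <= r0)       0xffffffff
step 1: r0 <- 4                      0x00000001
step 2: r3 <- (min(tid, r0) % 3)     0x00000001
step 3: r1 <- -5                     0xfffffffe
step 4: r1 <- max(1, max(tid, r0))   0xffffffff

Answer: 5 steps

r3: 0,1,2,3,4,5,6,7,8,9,10,11,12,13,14,15,16,17,18,19,20,21,22,23,24,25,26,27,28,29,30,31
r0: 4,3,3,3,3,3,3,3,3,3,3,3,3,3,3,3,3,3,3,3,3,3,3,3,3,3,3,3,3,3,3,3
r1: 4,3,3,3,4,5,6,7,8,9,10,11,12,13,14,15,16,17,18,19,20,21,22,23,24,25,26,27,28,29,30,31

steps = 5; useful = 97; efficiency = 97/160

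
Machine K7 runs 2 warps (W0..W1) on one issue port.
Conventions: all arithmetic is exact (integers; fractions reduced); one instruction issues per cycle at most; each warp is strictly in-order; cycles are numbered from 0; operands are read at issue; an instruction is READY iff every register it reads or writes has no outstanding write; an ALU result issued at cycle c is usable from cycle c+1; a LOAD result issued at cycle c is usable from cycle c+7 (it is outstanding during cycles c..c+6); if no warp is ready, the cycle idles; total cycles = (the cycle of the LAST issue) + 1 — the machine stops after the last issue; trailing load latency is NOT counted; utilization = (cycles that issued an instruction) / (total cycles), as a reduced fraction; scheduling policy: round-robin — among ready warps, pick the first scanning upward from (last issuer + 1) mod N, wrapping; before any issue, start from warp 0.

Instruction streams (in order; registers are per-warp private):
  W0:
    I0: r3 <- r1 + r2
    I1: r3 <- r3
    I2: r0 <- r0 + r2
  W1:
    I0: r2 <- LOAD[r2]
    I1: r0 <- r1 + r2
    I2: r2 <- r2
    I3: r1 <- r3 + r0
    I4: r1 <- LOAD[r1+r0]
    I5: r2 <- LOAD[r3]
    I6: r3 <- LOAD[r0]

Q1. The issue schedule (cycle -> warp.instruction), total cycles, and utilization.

cycle 0: W0.I0
cycle 1: W1.I0
cycle 2: W0.I1
cycle 3: W0.I2
cycle 4: idle
cycle 5: idle
cycle 6: idle
cycle 7: idle
cycle 8: W1.I1
cycle 9: W1.I2
cycle 10: W1.I3
cycle 11: W1.I4
cycle 12: W1.I5
cycle 13: W1.I6

Answer: 14 cycles, utilization 5/7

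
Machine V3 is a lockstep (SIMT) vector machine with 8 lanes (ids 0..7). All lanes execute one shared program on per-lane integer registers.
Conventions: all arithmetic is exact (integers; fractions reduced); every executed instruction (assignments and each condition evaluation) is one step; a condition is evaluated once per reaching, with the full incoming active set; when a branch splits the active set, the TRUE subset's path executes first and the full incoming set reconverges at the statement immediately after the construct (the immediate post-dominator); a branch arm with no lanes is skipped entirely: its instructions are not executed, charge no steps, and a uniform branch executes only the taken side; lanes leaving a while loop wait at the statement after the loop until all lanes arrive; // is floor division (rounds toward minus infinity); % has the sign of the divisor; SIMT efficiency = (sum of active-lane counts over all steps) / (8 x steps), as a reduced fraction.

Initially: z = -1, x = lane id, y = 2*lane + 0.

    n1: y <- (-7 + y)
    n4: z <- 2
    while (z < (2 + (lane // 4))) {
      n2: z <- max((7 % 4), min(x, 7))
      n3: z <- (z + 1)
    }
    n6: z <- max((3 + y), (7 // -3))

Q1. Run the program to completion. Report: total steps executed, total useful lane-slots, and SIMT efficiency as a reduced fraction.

Answer: 7 steps, 44 useful, 11/14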